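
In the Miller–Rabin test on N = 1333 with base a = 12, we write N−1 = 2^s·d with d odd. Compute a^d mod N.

457

1333 − 1 = 1332 = 2^2 · 333, so d = 333.
12^1 ≡ 12 (mod 1333)
12^2 ≡ 12^2 = 144 ≡ 144 (mod 1333)
12^4 ≡ 144^2 = 20736 ≡ 741 (mod 1333)
12^8 ≡ 741^2 = 549081 ≡ 1218 (mod 1333)
12^16 ≡ 1218^2 = 1483524 ≡ 1228 (mod 1333)
12^32 ≡ 1228^2 = 1507984 ≡ 361 (mod 1333)
12^64 ≡ 361^2 = 130321 ≡ 1020 (mod 1333)
12^128 ≡ 1020^2 = 1040400 ≡ 660 (mod 1333)
12^256 ≡ 660^2 = 435600 ≡ 1042 (mod 1333)
333 = 256 + 64 + 8 + 4 + 1 in binary powers of 2.
So 12^333 ≡ 1042 · 1020 · 1218 · 741 · 12 ≡ 457 (mod 1333).
Squaring chain: 457 → 901; never reaches −1, so base 12 is a Miller–Rabin witness that 1333 is composite.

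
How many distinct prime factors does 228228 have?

6

228228 = 2^2 · 57057
57057 = 3 · 19019
19019 = 7 · 2717
2717 = 11 · 247
247 = 13 · 19
228228 = 2^2 · 3 · 7 · 11 · 13 · 19, which has 6 distinct prime factors.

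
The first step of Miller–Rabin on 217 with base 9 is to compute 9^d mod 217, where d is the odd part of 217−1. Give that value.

217 − 1 = 216 = 2^3 · 27, so d = 27.
9^1 ≡ 9 (mod 217)
9^2 ≡ 9^2 = 81 ≡ 81 (mod 217)
9^4 ≡ 81^2 = 6561 ≡ 51 (mod 217)
9^8 ≡ 51^2 = 2601 ≡ 214 (mod 217)
9^16 ≡ 214^2 = 45796 ≡ 9 (mod 217)
27 = 16 + 8 + 2 + 1 in binary powers of 2.
So 9^27 ≡ 9 · 214 · 81 · 9 ≡ 64 (mod 217).
Squaring chain: 64 → 190 → 78; never reaches −1, so base 9 is a Miller–Rabin witness that 217 is composite.

64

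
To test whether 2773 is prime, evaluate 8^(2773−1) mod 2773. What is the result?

8^1 ≡ 8 (mod 2773)
8^2 ≡ 8^2 = 64 ≡ 64 (mod 2773)
8^4 ≡ 64^2 = 4096 ≡ 1323 (mod 2773)
8^8 ≡ 1323^2 = 1750329 ≡ 566 (mod 2773)
8^16 ≡ 566^2 = 320356 ≡ 1461 (mod 2773)
8^32 ≡ 1461^2 = 2134521 ≡ 2084 (mod 2773)
8^64 ≡ 2084^2 = 4343056 ≡ 538 (mod 2773)
8^128 ≡ 538^2 = 289444 ≡ 1052 (mod 2773)
8^256 ≡ 1052^2 = 1106704 ≡ 277 (mod 2773)
8^512 ≡ 277^2 = 76729 ≡ 1858 (mod 2773)
8^1024 ≡ 1858^2 = 3452164 ≡ 2552 (mod 2773)
8^2048 ≡ 2552^2 = 6512704 ≡ 1700 (mod 2773)
2772 = 2048 + 512 + 128 + 64 + 16 + 4 in binary powers of 2.
So 8^2772 ≡ 1700 · 1858 · 1052 · 538 · 1461 · 1323 ≡ 1941 (mod 2773).
Since 1941 ≠ 1, base 8 is a Fermat witness: 2773 is composite.

1941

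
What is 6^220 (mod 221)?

6^1 ≡ 6 (mod 221)
6^2 ≡ 6^2 = 36 ≡ 36 (mod 221)
6^4 ≡ 36^2 = 1296 ≡ 191 (mod 221)
6^8 ≡ 191^2 = 36481 ≡ 16 (mod 221)
6^16 ≡ 16^2 = 256 ≡ 35 (mod 221)
6^32 ≡ 35^2 = 1225 ≡ 120 (mod 221)
6^64 ≡ 120^2 = 14400 ≡ 35 (mod 221)
6^128 ≡ 35^2 = 1225 ≡ 120 (mod 221)
220 = 128 + 64 + 16 + 8 + 4 in binary powers of 2.
So 6^220 ≡ 120 · 35 · 35 · 16 · 191 ≡ 217 (mod 221).
Since 217 ≠ 1, base 6 is a Fermat witness: 221 is composite.

217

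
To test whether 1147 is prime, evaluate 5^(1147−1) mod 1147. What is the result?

249

5^1 ≡ 5 (mod 1147)
5^2 ≡ 5^2 = 25 ≡ 25 (mod 1147)
5^4 ≡ 25^2 = 625 ≡ 625 (mod 1147)
5^8 ≡ 625^2 = 390625 ≡ 645 (mod 1147)
5^16 ≡ 645^2 = 416025 ≡ 811 (mod 1147)
5^32 ≡ 811^2 = 657721 ≡ 490 (mod 1147)
5^64 ≡ 490^2 = 240100 ≡ 377 (mod 1147)
5^128 ≡ 377^2 = 142129 ≡ 1048 (mod 1147)
5^256 ≡ 1048^2 = 1098304 ≡ 625 (mod 1147)
5^512 ≡ 625^2 = 390625 ≡ 645 (mod 1147)
5^1024 ≡ 645^2 = 416025 ≡ 811 (mod 1147)
1146 = 1024 + 64 + 32 + 16 + 8 + 2 in binary powers of 2.
So 5^1146 ≡ 811 · 377 · 490 · 811 · 645 · 25 ≡ 249 (mod 1147).
Since 249 ≠ 1, base 5 is a Fermat witness: 1147 is composite.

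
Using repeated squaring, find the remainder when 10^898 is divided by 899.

71

10^1 ≡ 10 (mod 899)
10^2 ≡ 10^2 = 100 ≡ 100 (mod 899)
10^4 ≡ 100^2 = 10000 ≡ 111 (mod 899)
10^8 ≡ 111^2 = 12321 ≡ 634 (mod 899)
10^16 ≡ 634^2 = 401956 ≡ 103 (mod 899)
10^32 ≡ 103^2 = 10609 ≡ 720 (mod 899)
10^64 ≡ 720^2 = 518400 ≡ 576 (mod 899)
10^128 ≡ 576^2 = 331776 ≡ 45 (mod 899)
10^256 ≡ 45^2 = 2025 ≡ 227 (mod 899)
10^512 ≡ 227^2 = 51529 ≡ 286 (mod 899)
898 = 512 + 256 + 128 + 2 in binary powers of 2.
So 10^898 ≡ 286 · 227 · 45 · 100 ≡ 71 (mod 899).
Since 71 ≠ 1, base 10 is a Fermat witness: 899 is composite.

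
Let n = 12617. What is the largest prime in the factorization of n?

37

12617 = 11 · 1147
1147 = 31 · 37
37 is prime.
So 12617 = 11 · 31 · 37; the largest prime factor is 37.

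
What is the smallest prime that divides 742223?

41

742223 is odd.
Digit sum 20, not divisible by 3.
Ends in 3: not divisible by 5.
7: 742223 = 7·106031 + 6
11: 742223 = 11·67474 + 9
13: 742223 = 13·57094 + 1
17: 742223 = 17·43660 + 3
19: 742223 = 19·39064 + 7
23: 742223 = 23·32270 + 13
29: 742223 = 29·25593 + 26
31: 742223 = 31·23942 + 21
37: 742223 = 37·20060 + 3
41: 742223 = 41·18103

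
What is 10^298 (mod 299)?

289

10^1 ≡ 10 (mod 299)
10^2 ≡ 10^2 = 100 ≡ 100 (mod 299)
10^4 ≡ 100^2 = 10000 ≡ 133 (mod 299)
10^8 ≡ 133^2 = 17689 ≡ 48 (mod 299)
10^16 ≡ 48^2 = 2304 ≡ 211 (mod 299)
10^32 ≡ 211^2 = 44521 ≡ 269 (mod 299)
10^64 ≡ 269^2 = 72361 ≡ 3 (mod 299)
10^128 ≡ 3^2 = 9 ≡ 9 (mod 299)
10^256 ≡ 9^2 = 81 ≡ 81 (mod 299)
298 = 256 + 32 + 8 + 2 in binary powers of 2.
So 10^298 ≡ 81 · 269 · 48 · 100 ≡ 289 (mod 299).
Since 289 ≠ 1, base 10 is a Fermat witness: 299 is composite.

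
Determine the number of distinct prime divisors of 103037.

103037 = 11 · 9367
9367 = 17 · 551
551 = 19 · 29
103037 = 11 · 17 · 19 · 29, which has 4 distinct prime factors.

4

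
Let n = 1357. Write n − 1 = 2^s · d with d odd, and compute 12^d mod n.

1357 − 1 = 1356 = 2^2 · 339, so d = 339.
12^1 ≡ 12 (mod 1357)
12^2 ≡ 12^2 = 144 ≡ 144 (mod 1357)
12^4 ≡ 144^2 = 20736 ≡ 381 (mod 1357)
12^8 ≡ 381^2 = 145161 ≡ 1319 (mod 1357)
12^16 ≡ 1319^2 = 1739761 ≡ 87 (mod 1357)
12^32 ≡ 87^2 = 7569 ≡ 784 (mod 1357)
12^64 ≡ 784^2 = 614656 ≡ 1292 (mod 1357)
12^128 ≡ 1292^2 = 1669264 ≡ 154 (mod 1357)
12^256 ≡ 154^2 = 23716 ≡ 647 (mod 1357)
339 = 256 + 64 + 16 + 2 + 1 in binary powers of 2.
So 12^339 ≡ 647 · 1292 · 87 · 144 · 12 ≡ 579 (mod 1357).
Squaring chain: 579 → 62; never reaches −1, so base 12 is a Miller–Rabin witness that 1357 is composite.

579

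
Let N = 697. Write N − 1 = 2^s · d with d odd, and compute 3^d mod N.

96

697 − 1 = 696 = 2^3 · 87, so d = 87.
3^1 ≡ 3 (mod 697)
3^2 ≡ 3^2 = 9 ≡ 9 (mod 697)
3^4 ≡ 9^2 = 81 ≡ 81 (mod 697)
3^8 ≡ 81^2 = 6561 ≡ 288 (mod 697)
3^16 ≡ 288^2 = 82944 ≡ 1 (mod 697)
3^32 ≡ 1^2 = 1 ≡ 1 (mod 697)
3^64 ≡ 1^2 = 1 ≡ 1 (mod 697)
87 = 64 + 16 + 4 + 2 + 1 in binary powers of 2.
So 3^87 ≡ 1 · 1 · 81 · 9 · 3 ≡ 96 (mod 697).
Squaring chain: 96 → 155 → 327; never reaches −1, so base 3 is a Miller–Rabin witness that 697 is composite.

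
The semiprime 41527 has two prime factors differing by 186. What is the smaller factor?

131

Since p = q + 186, we have 41527 = q(q + 186), so q² + 186q − 41527 = 0.
Discriminant: 186² + 4·41527 = 34596 + 166108 = 200704; √200704 = 448.
q = (−186 + 448)/2 = 131, and p = q + 186 = 317.
Check: 131 · 317 = 41527.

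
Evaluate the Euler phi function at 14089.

Factor: 14089 = 73 · 193.
φ(14089) = (73−1) · (193−1) = 72 · 192 = 13824.

13824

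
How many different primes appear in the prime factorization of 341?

2

341 = 11 · 31
341 = 11 · 31, which has 2 distinct prime factors.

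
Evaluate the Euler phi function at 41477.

37584

Factor: 41477 = 19 · 37 · 59.
φ(41477) = (19−1) · (37−1) · (59−1) = 18 · 36 · 58 = 37584.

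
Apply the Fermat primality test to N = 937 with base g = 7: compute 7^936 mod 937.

1

7^1 ≡ 7 (mod 937)
7^2 ≡ 7^2 = 49 ≡ 49 (mod 937)
7^4 ≡ 49^2 = 2401 ≡ 527 (mod 937)
7^8 ≡ 527^2 = 277729 ≡ 377 (mod 937)
7^16 ≡ 377^2 = 142129 ≡ 642 (mod 937)
7^32 ≡ 642^2 = 412164 ≡ 821 (mod 937)
7^64 ≡ 821^2 = 674041 ≡ 338 (mod 937)
7^128 ≡ 338^2 = 114244 ≡ 867 (mod 937)
7^256 ≡ 867^2 = 751689 ≡ 215 (mod 937)
7^512 ≡ 215^2 = 46225 ≡ 312 (mod 937)
936 = 512 + 256 + 128 + 32 + 8 in binary powers of 2.
So 7^936 ≡ 312 · 215 · 867 · 821 · 377 ≡ 1 (mod 937).
Since the result is 1, base 7 gives no evidence that 937 is composite.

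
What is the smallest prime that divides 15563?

15563 is odd.
Digit sum 20, not divisible by 3.
Ends in 3: not divisible by 5.
7: 15563 = 7·2223 + 2
11: 15563 = 11·1414 + 9
13: 15563 = 13·1197 + 2
17: 15563 = 17·915 + 8
19: 15563 = 19·819 + 2
23: 15563 = 23·676 + 15
29: 15563 = 29·536 + 19
31: 15563 = 31·502 + 1
37: 15563 = 37·420 + 23
41: 15563 = 41·379 + 24
43: 15563 = 43·361 + 40
47: 15563 = 47·331 + 6
53: 15563 = 53·293 + 34
59: 15563 = 59·263 + 46
61: 15563 = 61·255 + 8
67: 15563 = 67·232 + 19
71: 15563 = 71·219 + 14
73: 15563 = 73·213 + 14
79: 15563 = 79·197

79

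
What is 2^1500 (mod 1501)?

1128

2^1 ≡ 2 (mod 1501)
2^2 ≡ 2^2 = 4 ≡ 4 (mod 1501)
2^4 ≡ 4^2 = 16 ≡ 16 (mod 1501)
2^8 ≡ 16^2 = 256 ≡ 256 (mod 1501)
2^16 ≡ 256^2 = 65536 ≡ 993 (mod 1501)
2^32 ≡ 993^2 = 986049 ≡ 1393 (mod 1501)
2^64 ≡ 1393^2 = 1940449 ≡ 1157 (mod 1501)
2^128 ≡ 1157^2 = 1338649 ≡ 1258 (mod 1501)
2^256 ≡ 1258^2 = 1582564 ≡ 510 (mod 1501)
2^512 ≡ 510^2 = 260100 ≡ 427 (mod 1501)
2^1024 ≡ 427^2 = 182329 ≡ 708 (mod 1501)
1500 = 1024 + 256 + 128 + 64 + 16 + 8 + 4 in binary powers of 2.
So 2^1500 ≡ 708 · 510 · 1258 · 1157 · 993 · 256 · 16 ≡ 1128 (mod 1501).
Since 1128 ≠ 1, base 2 is a Fermat witness: 1501 is composite.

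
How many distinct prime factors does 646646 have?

6

646646 = 2 · 323323
323323 = 7 · 46189
46189 = 11 · 4199
4199 = 13 · 323
323 = 17 · 19
646646 = 2 · 7 · 11 · 13 · 17 · 19, which has 6 distinct prime factors.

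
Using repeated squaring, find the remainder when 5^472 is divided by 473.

5^1 ≡ 5 (mod 473)
5^2 ≡ 5^2 = 25 ≡ 25 (mod 473)
5^4 ≡ 25^2 = 625 ≡ 152 (mod 473)
5^8 ≡ 152^2 = 23104 ≡ 400 (mod 473)
5^16 ≡ 400^2 = 160000 ≡ 126 (mod 473)
5^32 ≡ 126^2 = 15876 ≡ 267 (mod 473)
5^64 ≡ 267^2 = 71289 ≡ 339 (mod 473)
5^128 ≡ 339^2 = 114921 ≡ 455 (mod 473)
5^256 ≡ 455^2 = 207025 ≡ 324 (mod 473)
472 = 256 + 128 + 64 + 16 + 8 in binary powers of 2.
So 5^472 ≡ 324 · 455 · 339 · 126 · 400 ≡ 454 (mod 473).
Since 454 ≠ 1, base 5 is a Fermat witness: 473 is composite.

454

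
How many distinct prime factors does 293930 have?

293930 = 2 · 146965
146965 = 5 · 29393
29393 = 7 · 4199
4199 = 13 · 323
323 = 17 · 19
293930 = 2 · 5 · 7 · 13 · 17 · 19, which has 6 distinct prime factors.

6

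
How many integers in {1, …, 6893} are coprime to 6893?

6720

Factor: 6893 = 61 · 113.
φ(6893) = (61−1) · (113−1) = 60 · 112 = 6720.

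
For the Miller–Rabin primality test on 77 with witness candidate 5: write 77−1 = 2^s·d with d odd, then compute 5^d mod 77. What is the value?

75

77 − 1 = 76 = 2^2 · 19, so d = 19.
5^1 ≡ 5 (mod 77)
5^2 ≡ 5^2 = 25 ≡ 25 (mod 77)
5^4 ≡ 25^2 = 625 ≡ 9 (mod 77)
5^8 ≡ 9^2 = 81 ≡ 4 (mod 77)
5^16 ≡ 4^2 = 16 ≡ 16 (mod 77)
19 = 16 + 2 + 1 in binary powers of 2.
So 5^19 ≡ 16 · 25 · 5 ≡ 75 (mod 77).
Squaring chain: 75 → 4; never reaches −1, so base 5 is a Miller–Rabin witness that 77 is composite.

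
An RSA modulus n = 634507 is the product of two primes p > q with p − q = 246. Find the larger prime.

Since p = q + 246, we have 634507 = q(q + 246), so q² + 246q − 634507 = 0.
Discriminant: 246² + 4·634507 = 60516 + 2538028 = 2598544; √2598544 = 1612.
q = (−246 + 1612)/2 = 683, and p = q + 246 = 929.
Check: 683 · 929 = 634507.

929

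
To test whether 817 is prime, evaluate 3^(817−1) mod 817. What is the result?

121

3^1 ≡ 3 (mod 817)
3^2 ≡ 3^2 = 9 ≡ 9 (mod 817)
3^4 ≡ 9^2 = 81 ≡ 81 (mod 817)
3^8 ≡ 81^2 = 6561 ≡ 25 (mod 817)
3^16 ≡ 25^2 = 625 ≡ 625 (mod 817)
3^32 ≡ 625^2 = 390625 ≡ 99 (mod 817)
3^64 ≡ 99^2 = 9801 ≡ 814 (mod 817)
3^128 ≡ 814^2 = 662596 ≡ 9 (mod 817)
3^256 ≡ 9^2 = 81 ≡ 81 (mod 817)
3^512 ≡ 81^2 = 6561 ≡ 25 (mod 817)
816 = 512 + 256 + 32 + 16 in binary powers of 2.
So 3^816 ≡ 25 · 81 · 99 · 625 ≡ 121 (mod 817).
Since 121 ≠ 1, base 3 is a Fermat witness: 817 is composite.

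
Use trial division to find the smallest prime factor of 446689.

59

446689 is odd.
Digit sum 37, not divisible by 3.
Ends in 9: not divisible by 5.
7: 446689 = 7·63812 + 5
11: 446689 = 11·40608 + 1
13: 446689 = 13·34360 + 9
17: 446689 = 17·26275 + 14
19: 446689 = 19·23509 + 18
23: 446689 = 23·19421 + 6
29: 446689 = 29·15403 + 2
31: 446689 = 31·14409 + 10
37: 446689 = 37·12072 + 25
41: 446689 = 41·10894 + 35
43: 446689 = 43·10388 + 5
47: 446689 = 47·9504 + 1
53: 446689 = 53·8428 + 5
59: 446689 = 59·7571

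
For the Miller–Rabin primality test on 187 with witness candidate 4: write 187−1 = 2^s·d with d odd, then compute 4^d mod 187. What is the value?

174

187 − 1 = 186 = 2^1 · 93, so d = 93.
4^1 ≡ 4 (mod 187)
4^2 ≡ 4^2 = 16 ≡ 16 (mod 187)
4^4 ≡ 16^2 = 256 ≡ 69 (mod 187)
4^8 ≡ 69^2 = 4761 ≡ 86 (mod 187)
4^16 ≡ 86^2 = 7396 ≡ 103 (mod 187)
4^32 ≡ 103^2 = 10609 ≡ 137 (mod 187)
4^64 ≡ 137^2 = 18769 ≡ 69 (mod 187)
93 = 64 + 16 + 8 + 4 + 1 in binary powers of 2.
So 4^93 ≡ 69 · 103 · 86 · 69 · 4 ≡ 174 (mod 187).
Squaring chain: 174; never reaches −1, so base 4 is a Miller–Rabin witness that 187 is composite.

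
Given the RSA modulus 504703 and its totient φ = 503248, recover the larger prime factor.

887

φ(n) = (p−1)(q−1) = n − (p+q) + 1, so p + q = 504703 − 503248 + 1 = 1456.
p and q are the roots of t² − 1456t + 504703 = 0.
Discriminant: 1456² − 4·504703 = 2119936 − 2018812 = 101124; √101124 = 318.
q = (1456 − 318)/2 = 569, p = (1456 + 318)/2 = 887.
Check: 569 · 887 = 504703.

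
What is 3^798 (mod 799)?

784

3^1 ≡ 3 (mod 799)
3^2 ≡ 3^2 = 9 ≡ 9 (mod 799)
3^4 ≡ 9^2 = 81 ≡ 81 (mod 799)
3^8 ≡ 81^2 = 6561 ≡ 169 (mod 799)
3^16 ≡ 169^2 = 28561 ≡ 596 (mod 799)
3^32 ≡ 596^2 = 355216 ≡ 460 (mod 799)
3^64 ≡ 460^2 = 211600 ≡ 664 (mod 799)
3^128 ≡ 664^2 = 440896 ≡ 647 (mod 799)
3^256 ≡ 647^2 = 418609 ≡ 732 (mod 799)
3^512 ≡ 732^2 = 535824 ≡ 494 (mod 799)
798 = 512 + 256 + 16 + 8 + 4 + 2 in binary powers of 2.
So 3^798 ≡ 494 · 732 · 596 · 169 · 81 · 9 ≡ 784 (mod 799).
Since 784 ≠ 1, base 3 is a Fermat witness: 799 is composite.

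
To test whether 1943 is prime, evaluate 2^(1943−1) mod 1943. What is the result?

1430

2^1 ≡ 2 (mod 1943)
2^2 ≡ 2^2 = 4 ≡ 4 (mod 1943)
2^4 ≡ 4^2 = 16 ≡ 16 (mod 1943)
2^8 ≡ 16^2 = 256 ≡ 256 (mod 1943)
2^16 ≡ 256^2 = 65536 ≡ 1417 (mod 1943)
2^32 ≡ 1417^2 = 2007889 ≡ 770 (mod 1943)
2^64 ≡ 770^2 = 592900 ≡ 285 (mod 1943)
2^128 ≡ 285^2 = 81225 ≡ 1562 (mod 1943)
2^256 ≡ 1562^2 = 2439844 ≡ 1379 (mod 1943)
2^512 ≡ 1379^2 = 1901641 ≡ 1387 (mod 1943)
2^1024 ≡ 1387^2 = 1923769 ≡ 199 (mod 1943)
1942 = 1024 + 512 + 256 + 128 + 16 + 4 + 2 in binary powers of 2.
So 2^1942 ≡ 199 · 1387 · 1379 · 1562 · 1417 · 16 · 4 ≡ 1430 (mod 1943).
Since 1430 ≠ 1, base 2 is a Fermat witness: 1943 is composite.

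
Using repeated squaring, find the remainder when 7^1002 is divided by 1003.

7^1 ≡ 7 (mod 1003)
7^2 ≡ 7^2 = 49 ≡ 49 (mod 1003)
7^4 ≡ 49^2 = 2401 ≡ 395 (mod 1003)
7^8 ≡ 395^2 = 156025 ≡ 560 (mod 1003)
7^16 ≡ 560^2 = 313600 ≡ 664 (mod 1003)
7^32 ≡ 664^2 = 440896 ≡ 579 (mod 1003)
7^64 ≡ 579^2 = 335241 ≡ 239 (mod 1003)
7^128 ≡ 239^2 = 57121 ≡ 953 (mod 1003)
7^256 ≡ 953^2 = 908209 ≡ 494 (mod 1003)
7^512 ≡ 494^2 = 244036 ≡ 307 (mod 1003)
1002 = 512 + 256 + 128 + 64 + 32 + 8 + 2 in binary powers of 2.
So 7^1002 ≡ 307 · 494 · 953 · 239 · 579 · 560 · 49 ≡ 546 (mod 1003).
Since 546 ≠ 1, base 7 is a Fermat witness: 1003 is composite.

546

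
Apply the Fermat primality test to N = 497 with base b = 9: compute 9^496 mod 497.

219

9^1 ≡ 9 (mod 497)
9^2 ≡ 9^2 = 81 ≡ 81 (mod 497)
9^4 ≡ 81^2 = 6561 ≡ 100 (mod 497)
9^8 ≡ 100^2 = 10000 ≡ 60 (mod 497)
9^16 ≡ 60^2 = 3600 ≡ 121 (mod 497)
9^32 ≡ 121^2 = 14641 ≡ 228 (mod 497)
9^64 ≡ 228^2 = 51984 ≡ 296 (mod 497)
9^128 ≡ 296^2 = 87616 ≡ 144 (mod 497)
9^256 ≡ 144^2 = 20736 ≡ 359 (mod 497)
496 = 256 + 128 + 64 + 32 + 16 in binary powers of 2.
So 9^496 ≡ 359 · 144 · 296 · 228 · 121 ≡ 219 (mod 497).
Since 219 ≠ 1, base 9 is a Fermat witness: 497 is composite.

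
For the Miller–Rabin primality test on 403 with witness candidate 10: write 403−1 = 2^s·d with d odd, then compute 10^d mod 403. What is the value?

403 − 1 = 402 = 2^1 · 201, so d = 201.
10^1 ≡ 10 (mod 403)
10^2 ≡ 10^2 = 100 ≡ 100 (mod 403)
10^4 ≡ 100^2 = 10000 ≡ 328 (mod 403)
10^8 ≡ 328^2 = 107584 ≡ 386 (mod 403)
10^16 ≡ 386^2 = 148996 ≡ 289 (mod 403)
10^32 ≡ 289^2 = 83521 ≡ 100 (mod 403)
10^64 ≡ 100^2 = 10000 ≡ 328 (mod 403)
10^128 ≡ 328^2 = 107584 ≡ 386 (mod 403)
201 = 128 + 64 + 8 + 1 in binary powers of 2.
So 10^201 ≡ 386 · 328 · 386 · 10 ≡ 64 (mod 403).
Squaring chain: 64; never reaches −1, so base 10 is a Miller–Rabin witness that 403 is composite.

64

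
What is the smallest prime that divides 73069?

73069 is odd.
Digit sum 25, not divisible by 3.
Ends in 9: not divisible by 5.
7: 73069 = 7·10438 + 3
11: 73069 = 11·6642 + 7
13: 73069 = 13·5620 + 9
17: 73069 = 17·4298 + 3
19: 73069 = 19·3845 + 14
23: 73069 = 23·3176 + 21
29: 73069 = 29·2519 + 18
31: 73069 = 31·2357 + 2
37: 73069 = 37·1974 + 31
41: 73069 = 41·1782 + 7
43: 73069 = 43·1699 + 12
47: 73069 = 47·1554 + 31
53: 73069 = 53·1378 + 35
59: 73069 = 59·1238 + 27
61: 73069 = 61·1197 + 52
67: 73069 = 67·1090 + 39
71: 73069 = 71·1029 + 10
73: 73069 = 73·1000 + 69
79: 73069 = 79·924 + 73
83: 73069 = 83·880 + 29
89: 73069 = 89·821

89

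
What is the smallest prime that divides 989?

989 is odd.
Digit sum 26, not divisible by 3.
Ends in 9: not divisible by 5.
7: 989 = 7·141 + 2
11: 989 = 11·89 + 10
13: 989 = 13·76 + 1
17: 989 = 17·58 + 3
19: 989 = 19·52 + 1
23: 989 = 23·43

23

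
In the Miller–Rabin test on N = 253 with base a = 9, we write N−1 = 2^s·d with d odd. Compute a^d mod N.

36

253 − 1 = 252 = 2^2 · 63, so d = 63.
9^1 ≡ 9 (mod 253)
9^2 ≡ 9^2 = 81 ≡ 81 (mod 253)
9^4 ≡ 81^2 = 6561 ≡ 236 (mod 253)
9^8 ≡ 236^2 = 55696 ≡ 36 (mod 253)
9^16 ≡ 36^2 = 1296 ≡ 31 (mod 253)
9^32 ≡ 31^2 = 961 ≡ 202 (mod 253)
63 = 32 + 16 + 8 + 4 + 2 + 1 in binary powers of 2.
So 9^63 ≡ 202 · 31 · 36 · 236 · 81 · 9 ≡ 36 (mod 253).
Squaring chain: 36 → 31; never reaches −1, so base 9 is a Miller–Rabin witness that 253 is composite.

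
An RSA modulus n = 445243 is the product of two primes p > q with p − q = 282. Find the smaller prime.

541

Since p = q + 282, we have 445243 = q(q + 282), so q² + 282q − 445243 = 0.
Discriminant: 282² + 4·445243 = 79524 + 1780972 = 1860496; √1860496 = 1364.
q = (−282 + 1364)/2 = 541, and p = q + 282 = 823.
Check: 541 · 823 = 445243.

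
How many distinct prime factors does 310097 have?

3

310097 = 17^2 · 1073
1073 = 29 · 37
310097 = 17^2 · 29 · 37, which has 3 distinct prime factors.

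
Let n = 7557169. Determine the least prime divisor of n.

71

7557169 is odd.
Digit sum 40, not divisible by 3.
Ends in 9: not divisible by 5.
7: 7557169 = 7·1079595 + 4
11: 7557169 = 11·687015 + 4
13: 7557169 = 13·581320 + 9
17: 7557169 = 17·444539 + 6
19: 7557169 = 19·397745 + 14
23: 7557169 = 23·328572 + 13
29: 7557169 = 29·260592 + 1
31: 7557169 = 31·243779 + 20
37: 7557169 = 37·204247 + 30
41: 7557169 = 41·184321 + 8
43: 7557169 = 43·175748 + 5
47: 7557169 = 47·160790 + 39
53: 7557169 = 53·142588 + 5
59: 7557169 = 59·128087 + 36
61: 7557169 = 61·123888 + 1
67: 7557169 = 67·112793 + 38
71: 7557169 = 71·106439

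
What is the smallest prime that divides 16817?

67

16817 is odd.
Digit sum 23, not divisible by 3.
Ends in 7: not divisible by 5.
7: 16817 = 7·2402 + 3
11: 16817 = 11·1528 + 9
13: 16817 = 13·1293 + 8
17: 16817 = 17·989 + 4
19: 16817 = 19·885 + 2
23: 16817 = 23·731 + 4
29: 16817 = 29·579 + 26
31: 16817 = 31·542 + 15
37: 16817 = 37·454 + 19
41: 16817 = 41·410 + 7
43: 16817 = 43·391 + 4
47: 16817 = 47·357 + 38
53: 16817 = 53·317 + 16
59: 16817 = 59·285 + 2
61: 16817 = 61·275 + 42
67: 16817 = 67·251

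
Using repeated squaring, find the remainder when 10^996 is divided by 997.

1

10^1 ≡ 10 (mod 997)
10^2 ≡ 10^2 = 100 ≡ 100 (mod 997)
10^4 ≡ 100^2 = 10000 ≡ 30 (mod 997)
10^8 ≡ 30^2 = 900 ≡ 900 (mod 997)
10^16 ≡ 900^2 = 810000 ≡ 436 (mod 997)
10^32 ≡ 436^2 = 190096 ≡ 666 (mod 997)
10^64 ≡ 666^2 = 443556 ≡ 888 (mod 997)
10^128 ≡ 888^2 = 788544 ≡ 914 (mod 997)
10^256 ≡ 914^2 = 835396 ≡ 907 (mod 997)
10^512 ≡ 907^2 = 822649 ≡ 124 (mod 997)
996 = 512 + 256 + 128 + 64 + 32 + 4 in binary powers of 2.
So 10^996 ≡ 124 · 907 · 914 · 888 · 666 · 30 ≡ 1 (mod 997).
Since the result is 1, base 10 gives no evidence that 997 is composite.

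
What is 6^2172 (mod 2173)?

1849

6^1 ≡ 6 (mod 2173)
6^2 ≡ 6^2 = 36 ≡ 36 (mod 2173)
6^4 ≡ 36^2 = 1296 ≡ 1296 (mod 2173)
6^8 ≡ 1296^2 = 1679616 ≡ 2060 (mod 2173)
6^16 ≡ 2060^2 = 4243600 ≡ 1904 (mod 2173)
6^32 ≡ 1904^2 = 3625216 ≡ 652 (mod 2173)
6^64 ≡ 652^2 = 425104 ≡ 1369 (mod 2173)
6^128 ≡ 1369^2 = 1874161 ≡ 1035 (mod 2173)
6^256 ≡ 1035^2 = 1071225 ≡ 2109 (mod 2173)
6^512 ≡ 2109^2 = 4447881 ≡ 1923 (mod 2173)
6^1024 ≡ 1923^2 = 3697929 ≡ 1656 (mod 2173)
6^2048 ≡ 1656^2 = 2742336 ≡ 10 (mod 2173)
2172 = 2048 + 64 + 32 + 16 + 8 + 4 in binary powers of 2.
So 6^2172 ≡ 10 · 1369 · 652 · 1904 · 2060 · 1296 ≡ 1849 (mod 2173).
Since 1849 ≠ 1, base 6 is a Fermat witness: 2173 is composite.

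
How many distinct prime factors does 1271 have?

2

1271 = 31 · 41
1271 = 31 · 41, which has 2 distinct prime factors.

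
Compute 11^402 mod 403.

233

11^1 ≡ 11 (mod 403)
11^2 ≡ 11^2 = 121 ≡ 121 (mod 403)
11^4 ≡ 121^2 = 14641 ≡ 133 (mod 403)
11^8 ≡ 133^2 = 17689 ≡ 360 (mod 403)
11^16 ≡ 360^2 = 129600 ≡ 237 (mod 403)
11^32 ≡ 237^2 = 56169 ≡ 152 (mod 403)
11^64 ≡ 152^2 = 23104 ≡ 133 (mod 403)
11^128 ≡ 133^2 = 17689 ≡ 360 (mod 403)
11^256 ≡ 360^2 = 129600 ≡ 237 (mod 403)
402 = 256 + 128 + 16 + 2 in binary powers of 2.
So 11^402 ≡ 237 · 360 · 237 · 121 ≡ 233 (mod 403).
Since 233 ≠ 1, base 11 is a Fermat witness: 403 is composite.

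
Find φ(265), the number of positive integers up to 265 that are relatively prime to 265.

208

Factor: 265 = 5 · 53.
φ(265) = (5−1) · (53−1) = 4 · 52 = 208.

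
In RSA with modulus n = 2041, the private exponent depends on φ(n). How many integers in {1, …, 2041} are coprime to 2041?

1872

Factor: 2041 = 13 · 157.
φ(2041) = (13−1) · (157−1) = 12 · 156 = 1872.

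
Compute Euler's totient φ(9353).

Factor: 9353 = 47 · 199.
φ(9353) = (47−1) · (199−1) = 46 · 198 = 9108.

9108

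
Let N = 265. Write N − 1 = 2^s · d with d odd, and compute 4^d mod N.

219

265 − 1 = 264 = 2^3 · 33, so d = 33.
4^1 ≡ 4 (mod 265)
4^2 ≡ 4^2 = 16 ≡ 16 (mod 265)
4^4 ≡ 16^2 = 256 ≡ 256 (mod 265)
4^8 ≡ 256^2 = 65536 ≡ 81 (mod 265)
4^16 ≡ 81^2 = 6561 ≡ 201 (mod 265)
4^32 ≡ 201^2 = 40401 ≡ 121 (mod 265)
33 = 32 + 1 in binary powers of 2.
So 4^33 ≡ 121 · 4 ≡ 219 (mod 265).
Squaring chain: 219 → 261 → 16; never reaches −1, so base 4 is a Miller–Rabin witness that 265 is composite.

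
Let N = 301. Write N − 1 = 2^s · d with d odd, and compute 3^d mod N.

125

301 − 1 = 300 = 2^2 · 75, so d = 75.
3^1 ≡ 3 (mod 301)
3^2 ≡ 3^2 = 9 ≡ 9 (mod 301)
3^4 ≡ 9^2 = 81 ≡ 81 (mod 301)
3^8 ≡ 81^2 = 6561 ≡ 240 (mod 301)
3^16 ≡ 240^2 = 57600 ≡ 109 (mod 301)
3^32 ≡ 109^2 = 11881 ≡ 142 (mod 301)
3^64 ≡ 142^2 = 20164 ≡ 298 (mod 301)
75 = 64 + 8 + 2 + 1 in binary powers of 2.
So 3^75 ≡ 298 · 240 · 9 · 3 ≡ 125 (mod 301).
Squaring chain: 125 → 274; never reaches −1, so base 3 is a Miller–Rabin witness that 301 is composite.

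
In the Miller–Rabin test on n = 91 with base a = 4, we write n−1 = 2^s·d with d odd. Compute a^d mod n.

64

91 − 1 = 90 = 2^1 · 45, so d = 45.
4^1 ≡ 4 (mod 91)
4^2 ≡ 4^2 = 16 ≡ 16 (mod 91)
4^4 ≡ 16^2 = 256 ≡ 74 (mod 91)
4^8 ≡ 74^2 = 5476 ≡ 16 (mod 91)
4^16 ≡ 16^2 = 256 ≡ 74 (mod 91)
4^32 ≡ 74^2 = 5476 ≡ 16 (mod 91)
45 = 32 + 8 + 4 + 1 in binary powers of 2.
So 4^45 ≡ 16 · 16 · 74 · 4 ≡ 64 (mod 91).
Squaring chain: 64; never reaches −1, so base 4 is a Miller–Rabin witness that 91 is composite.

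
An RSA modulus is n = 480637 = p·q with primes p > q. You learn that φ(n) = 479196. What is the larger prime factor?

φ(n) = (p−1)(q−1) = n − (p+q) + 1, so p + q = 480637 − 479196 + 1 = 1442.
p and q are the roots of t² − 1442t + 480637 = 0.
Discriminant: 1442² − 4·480637 = 2079364 − 1922548 = 156816; √156816 = 396.
q = (1442 − 396)/2 = 523, p = (1442 + 396)/2 = 919.
Check: 523 · 919 = 480637.

919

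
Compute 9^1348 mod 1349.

9^1 ≡ 9 (mod 1349)
9^2 ≡ 9^2 = 81 ≡ 81 (mod 1349)
9^4 ≡ 81^2 = 6561 ≡ 1165 (mod 1349)
9^8 ≡ 1165^2 = 1357225 ≡ 131 (mod 1349)
9^16 ≡ 131^2 = 17161 ≡ 973 (mod 1349)
9^32 ≡ 973^2 = 946729 ≡ 1080 (mod 1349)
9^64 ≡ 1080^2 = 1166400 ≡ 864 (mod 1349)
9^128 ≡ 864^2 = 746496 ≡ 499 (mod 1349)
9^256 ≡ 499^2 = 249001 ≡ 785 (mod 1349)
9^512 ≡ 785^2 = 616225 ≡ 1081 (mod 1349)
9^1024 ≡ 1081^2 = 1168561 ≡ 327 (mod 1349)
1348 = 1024 + 256 + 64 + 4 in binary powers of 2.
So 9^1348 ≡ 327 · 785 · 864 · 1165 ≡ 1068 (mod 1349).
Since 1068 ≠ 1, base 9 is a Fermat witness: 1349 is composite.

1068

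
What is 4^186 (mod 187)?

4^1 ≡ 4 (mod 187)
4^2 ≡ 4^2 = 16 ≡ 16 (mod 187)
4^4 ≡ 16^2 = 256 ≡ 69 (mod 187)
4^8 ≡ 69^2 = 4761 ≡ 86 (mod 187)
4^16 ≡ 86^2 = 7396 ≡ 103 (mod 187)
4^32 ≡ 103^2 = 10609 ≡ 137 (mod 187)
4^64 ≡ 137^2 = 18769 ≡ 69 (mod 187)
4^128 ≡ 69^2 = 4761 ≡ 86 (mod 187)
186 = 128 + 32 + 16 + 8 + 2 in binary powers of 2.
So 4^186 ≡ 86 · 137 · 103 · 86 · 16 ≡ 169 (mod 187).
Since 169 ≠ 1, base 4 is a Fermat witness: 187 is composite.

169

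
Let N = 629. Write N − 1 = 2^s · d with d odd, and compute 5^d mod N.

629 − 1 = 628 = 2^2 · 157, so d = 157.
5^1 ≡ 5 (mod 629)
5^2 ≡ 5^2 = 25 ≡ 25 (mod 629)
5^4 ≡ 25^2 = 625 ≡ 625 (mod 629)
5^8 ≡ 625^2 = 390625 ≡ 16 (mod 629)
5^16 ≡ 16^2 = 256 ≡ 256 (mod 629)
5^32 ≡ 256^2 = 65536 ≡ 120 (mod 629)
5^64 ≡ 120^2 = 14400 ≡ 562 (mod 629)
5^128 ≡ 562^2 = 315844 ≡ 86 (mod 629)
157 = 128 + 16 + 8 + 4 + 1 in binary powers of 2.
So 5^157 ≡ 86 · 256 · 16 · 625 · 5 ≡ 309 (mod 629).
Squaring chain: 309 → 502; never reaches −1, so base 5 is a Miller–Rabin witness that 629 is composite.

309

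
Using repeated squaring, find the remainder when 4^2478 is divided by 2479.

4^1 ≡ 4 (mod 2479)
4^2 ≡ 4^2 = 16 ≡ 16 (mod 2479)
4^4 ≡ 16^2 = 256 ≡ 256 (mod 2479)
4^8 ≡ 256^2 = 65536 ≡ 1082 (mod 2479)
4^16 ≡ 1082^2 = 1170724 ≡ 636 (mod 2479)
4^32 ≡ 636^2 = 404496 ≡ 419 (mod 2479)
4^64 ≡ 419^2 = 175561 ≡ 2031 (mod 2479)
4^128 ≡ 2031^2 = 4124961 ≡ 2384 (mod 2479)
4^256 ≡ 2384^2 = 5683456 ≡ 1588 (mod 2479)
4^512 ≡ 1588^2 = 2521744 ≡ 601 (mod 2479)
4^1024 ≡ 601^2 = 361201 ≡ 1746 (mod 2479)
4^2048 ≡ 1746^2 = 3048516 ≡ 1825 (mod 2479)
2478 = 2048 + 256 + 128 + 32 + 8 + 4 + 2 in binary powers of 2.
So 4^2478 ≡ 1825 · 1588 · 2384 · 419 · 1082 · 256 · 16 ≡ 935 (mod 2479).
Since 935 ≠ 1, base 4 is a Fermat witness: 2479 is composite.

935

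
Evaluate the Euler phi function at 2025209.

1972080

Factor: 2025209 = 67 · 167 · 181.
φ(2025209) = (67−1) · (167−1) · (181−1) = 66 · 166 · 180 = 1972080.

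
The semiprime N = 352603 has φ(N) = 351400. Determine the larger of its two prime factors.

φ(n) = (p−1)(q−1) = n − (p+q) + 1, so p + q = 352603 − 351400 + 1 = 1204.
p and q are the roots of t² − 1204t + 352603 = 0.
Discriminant: 1204² − 4·352603 = 1449616 − 1410412 = 39204; √39204 = 198.
q = (1204 − 198)/2 = 503, p = (1204 + 198)/2 = 701.
Check: 503 · 701 = 352603.

701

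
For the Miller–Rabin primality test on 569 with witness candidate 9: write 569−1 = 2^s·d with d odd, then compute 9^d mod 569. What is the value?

569 − 1 = 568 = 2^3 · 71, so d = 71.
9^1 ≡ 9 (mod 569)
9^2 ≡ 9^2 = 81 ≡ 81 (mod 569)
9^4 ≡ 81^2 = 6561 ≡ 302 (mod 569)
9^8 ≡ 302^2 = 91204 ≡ 164 (mod 569)
9^16 ≡ 164^2 = 26896 ≡ 153 (mod 569)
9^32 ≡ 153^2 = 23409 ≡ 80 (mod 569)
9^64 ≡ 80^2 = 6400 ≡ 141 (mod 569)
71 = 64 + 4 + 2 + 1 in binary powers of 2.
So 9^71 ≡ 141 · 302 · 81 · 9 ≡ 483 (mod 569).
Squaring chain: 483 → 568 → 1; reaches −1, so base 9 does not prove 569 composite.

483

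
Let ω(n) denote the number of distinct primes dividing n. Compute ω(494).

494 = 2 · 247
247 = 13 · 19
494 = 2 · 13 · 19, which has 3 distinct prime factors.

3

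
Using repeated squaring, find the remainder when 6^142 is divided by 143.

69

6^1 ≡ 6 (mod 143)
6^2 ≡ 6^2 = 36 ≡ 36 (mod 143)
6^4 ≡ 36^2 = 1296 ≡ 9 (mod 143)
6^8 ≡ 9^2 = 81 ≡ 81 (mod 143)
6^16 ≡ 81^2 = 6561 ≡ 126 (mod 143)
6^32 ≡ 126^2 = 15876 ≡ 3 (mod 143)
6^64 ≡ 3^2 = 9 ≡ 9 (mod 143)
6^128 ≡ 9^2 = 81 ≡ 81 (mod 143)
142 = 128 + 8 + 4 + 2 in binary powers of 2.
So 6^142 ≡ 81 · 81 · 9 · 36 ≡ 69 (mod 143).
Since 69 ≠ 1, base 6 is a Fermat witness: 143 is composite.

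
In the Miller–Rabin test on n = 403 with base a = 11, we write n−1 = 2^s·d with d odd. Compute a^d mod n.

403 − 1 = 402 = 2^1 · 201, so d = 201.
11^1 ≡ 11 (mod 403)
11^2 ≡ 11^2 = 121 ≡ 121 (mod 403)
11^4 ≡ 121^2 = 14641 ≡ 133 (mod 403)
11^8 ≡ 133^2 = 17689 ≡ 360 (mod 403)
11^16 ≡ 360^2 = 129600 ≡ 237 (mod 403)
11^32 ≡ 237^2 = 56169 ≡ 152 (mod 403)
11^64 ≡ 152^2 = 23104 ≡ 133 (mod 403)
11^128 ≡ 133^2 = 17689 ≡ 360 (mod 403)
201 = 128 + 64 + 8 + 1 in binary powers of 2.
So 11^201 ≡ 360 · 133 · 360 · 11 ≡ 151 (mod 403).
Squaring chain: 151; never reaches −1, so base 11 is a Miller–Rabin witness that 403 is composite.

151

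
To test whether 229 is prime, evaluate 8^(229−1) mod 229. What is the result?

8^1 ≡ 8 (mod 229)
8^2 ≡ 8^2 = 64 ≡ 64 (mod 229)
8^4 ≡ 64^2 = 4096 ≡ 203 (mod 229)
8^8 ≡ 203^2 = 41209 ≡ 218 (mod 229)
8^16 ≡ 218^2 = 47524 ≡ 121 (mod 229)
8^32 ≡ 121^2 = 14641 ≡ 214 (mod 229)
8^64 ≡ 214^2 = 45796 ≡ 225 (mod 229)
8^128 ≡ 225^2 = 50625 ≡ 16 (mod 229)
228 = 128 + 64 + 32 + 4 in binary powers of 2.
So 8^228 ≡ 16 · 225 · 214 · 203 ≡ 1 (mod 229).
Since the result is 1, base 8 gives no evidence that 229 is composite.

1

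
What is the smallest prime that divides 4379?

4379 is odd.
Digit sum 23, not divisible by 3.
Ends in 9: not divisible by 5.
7: 4379 = 7·625 + 4
11: 4379 = 11·398 + 1
13: 4379 = 13·336 + 11
17: 4379 = 17·257 + 10
19: 4379 = 19·230 + 9
23: 4379 = 23·190 + 9
29: 4379 = 29·151

29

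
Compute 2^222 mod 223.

2^1 ≡ 2 (mod 223)
2^2 ≡ 2^2 = 4 ≡ 4 (mod 223)
2^4 ≡ 4^2 = 16 ≡ 16 (mod 223)
2^8 ≡ 16^2 = 256 ≡ 33 (mod 223)
2^16 ≡ 33^2 = 1089 ≡ 197 (mod 223)
2^32 ≡ 197^2 = 38809 ≡ 7 (mod 223)
2^64 ≡ 7^2 = 49 ≡ 49 (mod 223)
2^128 ≡ 49^2 = 2401 ≡ 171 (mod 223)
222 = 128 + 64 + 16 + 8 + 4 + 2 in binary powers of 2.
So 2^222 ≡ 171 · 49 · 197 · 33 · 16 · 4 ≡ 1 (mod 223).
Since the result is 1, base 2 gives no evidence that 223 is composite.

1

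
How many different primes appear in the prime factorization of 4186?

4186 = 2 · 2093
2093 = 7 · 299
299 = 13 · 23
4186 = 2 · 7 · 13 · 23, which has 4 distinct prime factors.

4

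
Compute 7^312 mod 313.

7^1 ≡ 7 (mod 313)
7^2 ≡ 7^2 = 49 ≡ 49 (mod 313)
7^4 ≡ 49^2 = 2401 ≡ 210 (mod 313)
7^8 ≡ 210^2 = 44100 ≡ 280 (mod 313)
7^16 ≡ 280^2 = 78400 ≡ 150 (mod 313)
7^32 ≡ 150^2 = 22500 ≡ 277 (mod 313)
7^64 ≡ 277^2 = 76729 ≡ 44 (mod 313)
7^128 ≡ 44^2 = 1936 ≡ 58 (mod 313)
7^256 ≡ 58^2 = 3364 ≡ 234 (mod 313)
312 = 256 + 32 + 16 + 8 in binary powers of 2.
So 7^312 ≡ 234 · 277 · 150 · 280 ≡ 1 (mod 313).
Since the result is 1, base 7 gives no evidence that 313 is composite.

1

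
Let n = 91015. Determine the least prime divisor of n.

5

91015 is odd.
Digit sum 16, not divisible by 3.
Ends in 5: divisible by 5.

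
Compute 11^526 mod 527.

485

11^1 ≡ 11 (mod 527)
11^2 ≡ 11^2 = 121 ≡ 121 (mod 527)
11^4 ≡ 121^2 = 14641 ≡ 412 (mod 527)
11^8 ≡ 412^2 = 169744 ≡ 50 (mod 527)
11^16 ≡ 50^2 = 2500 ≡ 392 (mod 527)
11^32 ≡ 392^2 = 153664 ≡ 307 (mod 527)
11^64 ≡ 307^2 = 94249 ≡ 443 (mod 527)
11^128 ≡ 443^2 = 196249 ≡ 205 (mod 527)
11^256 ≡ 205^2 = 42025 ≡ 392 (mod 527)
11^512 ≡ 392^2 = 153664 ≡ 307 (mod 527)
526 = 512 + 8 + 4 + 2 in binary powers of 2.
So 11^526 ≡ 307 · 50 · 412 · 121 ≡ 485 (mod 527).
Since 485 ≠ 1, base 11 is a Fermat witness: 527 is composite.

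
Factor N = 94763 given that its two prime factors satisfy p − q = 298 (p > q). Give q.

Since p = q + 298, we have 94763 = q(q + 298), so q² + 298q − 94763 = 0.
Discriminant: 298² + 4·94763 = 88804 + 379052 = 467856; √467856 = 684.
q = (−298 + 684)/2 = 193, and p = q + 298 = 491.
Check: 193 · 491 = 94763.

193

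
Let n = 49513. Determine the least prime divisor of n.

49513 is odd.
Digit sum 22, not divisible by 3.
Ends in 3: not divisible by 5.
7: 49513 = 7·7073 + 2
11: 49513 = 11·4501 + 2
13: 49513 = 13·3808 + 9
17: 49513 = 17·2912 + 9
19: 49513 = 19·2605 + 18
23: 49513 = 23·2152 + 17
29: 49513 = 29·1707 + 10
31: 49513 = 31·1597 + 6
37: 49513 = 37·1338 + 7
41: 49513 = 41·1207 + 26
43: 49513 = 43·1151 + 20
47: 49513 = 47·1053 + 22
53: 49513 = 53·934 + 11
59: 49513 = 59·839 + 12
61: 49513 = 61·811 + 42
67: 49513 = 67·739

67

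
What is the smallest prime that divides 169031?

169031 is odd.
Digit sum 20, not divisible by 3.
Ends in 1: not divisible by 5.
7: 169031 = 7·24147 + 2
11: 169031 = 11·15366 + 5
13: 169031 = 13·13002 + 5
17: 169031 = 17·9943

17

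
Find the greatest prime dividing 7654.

7654 = 2 · 3827
3827 = 43 · 89
89 is prime.
So 7654 = 2 · 43 · 89; the largest prime factor is 89.

89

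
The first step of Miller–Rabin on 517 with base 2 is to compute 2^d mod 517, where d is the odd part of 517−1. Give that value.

517 − 1 = 516 = 2^2 · 129, so d = 129.
2^1 ≡ 2 (mod 517)
2^2 ≡ 2^2 = 4 ≡ 4 (mod 517)
2^4 ≡ 4^2 = 16 ≡ 16 (mod 517)
2^8 ≡ 16^2 = 256 ≡ 256 (mod 517)
2^16 ≡ 256^2 = 65536 ≡ 394 (mod 517)
2^32 ≡ 394^2 = 155236 ≡ 136 (mod 517)
2^64 ≡ 136^2 = 18496 ≡ 401 (mod 517)
2^128 ≡ 401^2 = 160801 ≡ 14 (mod 517)
129 = 128 + 1 in binary powers of 2.
So 2^129 ≡ 14 · 2 ≡ 28 (mod 517).
Squaring chain: 28 → 267; never reaches −1, so base 2 is a Miller–Rabin witness that 517 is composite.

28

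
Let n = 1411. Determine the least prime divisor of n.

17

1411 is odd.
Digit sum 7, not divisible by 3.
Ends in 1: not divisible by 5.
7: 1411 = 7·201 + 4
11: 1411 = 11·128 + 3
13: 1411 = 13·108 + 7
17: 1411 = 17·83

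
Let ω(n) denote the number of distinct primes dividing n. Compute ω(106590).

6

106590 = 2 · 53295
53295 = 3 · 17765
17765 = 5 · 3553
3553 = 11 · 323
323 = 17 · 19
106590 = 2 · 3 · 5 · 11 · 17 · 19, which has 6 distinct prime factors.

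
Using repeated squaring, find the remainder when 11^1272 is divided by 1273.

533

11^1 ≡ 11 (mod 1273)
11^2 ≡ 11^2 = 121 ≡ 121 (mod 1273)
11^4 ≡ 121^2 = 14641 ≡ 638 (mod 1273)
11^8 ≡ 638^2 = 407044 ≡ 957 (mod 1273)
11^16 ≡ 957^2 = 915849 ≡ 562 (mod 1273)
11^32 ≡ 562^2 = 315844 ≡ 140 (mod 1273)
11^64 ≡ 140^2 = 19600 ≡ 505 (mod 1273)
11^128 ≡ 505^2 = 255025 ≡ 425 (mod 1273)
11^256 ≡ 425^2 = 180625 ≡ 1132 (mod 1273)
11^512 ≡ 1132^2 = 1281424 ≡ 786 (mod 1273)
11^1024 ≡ 786^2 = 617796 ≡ 391 (mod 1273)
1272 = 1024 + 128 + 64 + 32 + 16 + 8 in binary powers of 2.
So 11^1272 ≡ 391 · 425 · 505 · 140 · 562 · 957 ≡ 533 (mod 1273).
Since 533 ≠ 1, base 11 is a Fermat witness: 1273 is composite.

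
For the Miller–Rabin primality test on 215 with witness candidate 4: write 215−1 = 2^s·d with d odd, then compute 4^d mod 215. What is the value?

215 − 1 = 214 = 2^1 · 107, so d = 107.
4^1 ≡ 4 (mod 215)
4^2 ≡ 4^2 = 16 ≡ 16 (mod 215)
4^4 ≡ 16^2 = 256 ≡ 41 (mod 215)
4^8 ≡ 41^2 = 1681 ≡ 176 (mod 215)
4^16 ≡ 176^2 = 30976 ≡ 16 (mod 215)
4^32 ≡ 16^2 = 256 ≡ 41 (mod 215)
4^64 ≡ 41^2 = 1681 ≡ 176 (mod 215)
107 = 64 + 32 + 8 + 2 + 1 in binary powers of 2.
So 4^107 ≡ 176 · 41 · 176 · 16 · 4 ≡ 59 (mod 215).
Squaring chain: 59; never reaches −1, so base 4 is a Miller–Rabin witness that 215 is composite.

59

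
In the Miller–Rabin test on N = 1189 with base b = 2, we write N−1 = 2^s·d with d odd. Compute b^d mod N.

282

1189 − 1 = 1188 = 2^2 · 297, so d = 297.
2^1 ≡ 2 (mod 1189)
2^2 ≡ 2^2 = 4 ≡ 4 (mod 1189)
2^4 ≡ 4^2 = 16 ≡ 16 (mod 1189)
2^8 ≡ 16^2 = 256 ≡ 256 (mod 1189)
2^16 ≡ 256^2 = 65536 ≡ 141 (mod 1189)
2^32 ≡ 141^2 = 19881 ≡ 857 (mod 1189)
2^64 ≡ 857^2 = 734449 ≡ 836 (mod 1189)
2^128 ≡ 836^2 = 698896 ≡ 953 (mod 1189)
2^256 ≡ 953^2 = 908209 ≡ 1002 (mod 1189)
297 = 256 + 32 + 8 + 1 in binary powers of 2.
So 2^297 ≡ 1002 · 857 · 256 · 2 ≡ 282 (mod 1189).
Squaring chain: 282 → 1050; never reaches −1, so base 2 is a Miller–Rabin witness that 1189 is composite.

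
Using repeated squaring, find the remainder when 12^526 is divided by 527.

236

12^1 ≡ 12 (mod 527)
12^2 ≡ 12^2 = 144 ≡ 144 (mod 527)
12^4 ≡ 144^2 = 20736 ≡ 183 (mod 527)
12^8 ≡ 183^2 = 33489 ≡ 288 (mod 527)
12^16 ≡ 288^2 = 82944 ≡ 205 (mod 527)
12^32 ≡ 205^2 = 42025 ≡ 392 (mod 527)
12^64 ≡ 392^2 = 153664 ≡ 307 (mod 527)
12^128 ≡ 307^2 = 94249 ≡ 443 (mod 527)
12^256 ≡ 443^2 = 196249 ≡ 205 (mod 527)
12^512 ≡ 205^2 = 42025 ≡ 392 (mod 527)
526 = 512 + 8 + 4 + 2 in binary powers of 2.
So 12^526 ≡ 392 · 288 · 183 · 144 ≡ 236 (mod 527).
Since 236 ≠ 1, base 12 is a Fermat witness: 527 is composite.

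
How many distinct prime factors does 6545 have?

6545 = 5 · 1309
1309 = 7 · 187
187 = 11 · 17
6545 = 5 · 7 · 11 · 17, which has 4 distinct prime factors.

4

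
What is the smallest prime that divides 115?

5

115 is odd.
Digit sum 7, not divisible by 3.
Ends in 5: divisible by 5.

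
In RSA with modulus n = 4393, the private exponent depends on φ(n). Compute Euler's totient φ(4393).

Factor: 4393 = 23 · 191.
φ(4393) = (23−1) · (191−1) = 22 · 190 = 4180.

4180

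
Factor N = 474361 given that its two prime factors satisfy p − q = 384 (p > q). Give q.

523

Since p = q + 384, we have 474361 = q(q + 384), so q² + 384q − 474361 = 0.
Discriminant: 384² + 4·474361 = 147456 + 1897444 = 2044900; √2044900 = 1430.
q = (−384 + 1430)/2 = 523, and p = q + 384 = 907.
Check: 523 · 907 = 474361.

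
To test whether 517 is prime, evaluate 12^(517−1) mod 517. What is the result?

243

12^1 ≡ 12 (mod 517)
12^2 ≡ 12^2 = 144 ≡ 144 (mod 517)
12^4 ≡ 144^2 = 20736 ≡ 56 (mod 517)
12^8 ≡ 56^2 = 3136 ≡ 34 (mod 517)
12^16 ≡ 34^2 = 1156 ≡ 122 (mod 517)
12^32 ≡ 122^2 = 14884 ≡ 408 (mod 517)
12^64 ≡ 408^2 = 166464 ≡ 507 (mod 517)
12^128 ≡ 507^2 = 257049 ≡ 100 (mod 517)
12^256 ≡ 100^2 = 10000 ≡ 177 (mod 517)
12^512 ≡ 177^2 = 31329 ≡ 309 (mod 517)
516 = 512 + 4 in binary powers of 2.
So 12^516 ≡ 309 · 56 ≡ 243 (mod 517).
Since 243 ≠ 1, base 12 is a Fermat witness: 517 is composite.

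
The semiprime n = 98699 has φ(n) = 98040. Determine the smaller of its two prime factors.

229

φ(n) = (p−1)(q−1) = n − (p+q) + 1, so p + q = 98699 − 98040 + 1 = 660.
p and q are the roots of t² − 660t + 98699 = 0.
Discriminant: 660² − 4·98699 = 435600 − 394796 = 40804; √40804 = 202.
q = (660 − 202)/2 = 229, p = (660 + 202)/2 = 431.
Check: 229 · 431 = 98699.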